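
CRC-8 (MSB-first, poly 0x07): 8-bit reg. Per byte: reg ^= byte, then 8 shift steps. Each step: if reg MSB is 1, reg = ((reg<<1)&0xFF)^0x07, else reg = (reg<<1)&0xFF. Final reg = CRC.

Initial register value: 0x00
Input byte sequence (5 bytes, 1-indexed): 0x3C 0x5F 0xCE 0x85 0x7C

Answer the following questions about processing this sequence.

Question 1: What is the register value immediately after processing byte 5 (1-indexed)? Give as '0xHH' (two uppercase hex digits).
After byte 1 (0x3C): reg=0xB4
After byte 2 (0x5F): reg=0x9F
After byte 3 (0xCE): reg=0xB0
After byte 4 (0x85): reg=0x8B
After byte 5 (0x7C): reg=0xCB

Answer: 0xCB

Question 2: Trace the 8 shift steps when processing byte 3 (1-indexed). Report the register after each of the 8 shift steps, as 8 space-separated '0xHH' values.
After byte 1 (0x3C): reg=0xB4
After byte 2 (0x5F): reg=0x9F
Register before byte 3: 0x9F
After XOR with byte 0xCE: 0x51

Answer: 0xA2 0x43 0x86 0x0B 0x16 0x2C 0x58 0xB0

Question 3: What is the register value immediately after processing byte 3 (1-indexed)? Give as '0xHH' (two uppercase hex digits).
Answer: 0xB0

Derivation:
After byte 1 (0x3C): reg=0xB4
After byte 2 (0x5F): reg=0x9F
After byte 3 (0xCE): reg=0xB0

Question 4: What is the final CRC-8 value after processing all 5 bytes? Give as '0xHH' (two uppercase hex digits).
After byte 1 (0x3C): reg=0xB4
After byte 2 (0x5F): reg=0x9F
After byte 3 (0xCE): reg=0xB0
After byte 4 (0x85): reg=0x8B
After byte 5 (0x7C): reg=0xCB

Answer: 0xCB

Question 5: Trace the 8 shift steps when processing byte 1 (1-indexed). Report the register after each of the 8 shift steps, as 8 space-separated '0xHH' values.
Register before byte 1: 0x00
After XOR with byte 0x3C: 0x3C

Answer: 0x78 0xF0 0xE7 0xC9 0x95 0x2D 0x5A 0xB4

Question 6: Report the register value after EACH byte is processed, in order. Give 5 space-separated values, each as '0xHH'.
0xB4 0x9F 0xB0 0x8B 0xCB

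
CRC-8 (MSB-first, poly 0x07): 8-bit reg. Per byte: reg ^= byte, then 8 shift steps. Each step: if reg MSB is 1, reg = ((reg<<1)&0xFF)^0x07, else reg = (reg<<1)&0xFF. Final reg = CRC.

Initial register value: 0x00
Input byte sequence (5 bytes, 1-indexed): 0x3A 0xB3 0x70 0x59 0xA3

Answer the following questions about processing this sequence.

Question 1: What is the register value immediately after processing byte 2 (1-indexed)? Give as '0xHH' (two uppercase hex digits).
Answer: 0x6B

Derivation:
After byte 1 (0x3A): reg=0xA6
After byte 2 (0xB3): reg=0x6B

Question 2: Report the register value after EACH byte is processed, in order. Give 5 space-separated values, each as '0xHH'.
0xA6 0x6B 0x41 0x48 0x9F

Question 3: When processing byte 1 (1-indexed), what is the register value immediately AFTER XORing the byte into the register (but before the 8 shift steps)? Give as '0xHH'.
Answer: 0x3A

Derivation:
Register before byte 1: 0x00
Byte 1: 0x3A
0x00 XOR 0x3A = 0x3A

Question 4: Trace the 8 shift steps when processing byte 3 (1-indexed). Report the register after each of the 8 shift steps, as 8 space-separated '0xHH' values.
Answer: 0x36 0x6C 0xD8 0xB7 0x69 0xD2 0xA3 0x41

Derivation:
After byte 1 (0x3A): reg=0xA6
After byte 2 (0xB3): reg=0x6B
Register before byte 3: 0x6B
After XOR with byte 0x70: 0x1B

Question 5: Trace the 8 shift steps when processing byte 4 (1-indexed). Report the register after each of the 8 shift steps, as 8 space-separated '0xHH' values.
Answer: 0x30 0x60 0xC0 0x87 0x09 0x12 0x24 0x48

Derivation:
After byte 1 (0x3A): reg=0xA6
After byte 2 (0xB3): reg=0x6B
After byte 3 (0x70): reg=0x41
Register before byte 4: 0x41
After XOR with byte 0x59: 0x18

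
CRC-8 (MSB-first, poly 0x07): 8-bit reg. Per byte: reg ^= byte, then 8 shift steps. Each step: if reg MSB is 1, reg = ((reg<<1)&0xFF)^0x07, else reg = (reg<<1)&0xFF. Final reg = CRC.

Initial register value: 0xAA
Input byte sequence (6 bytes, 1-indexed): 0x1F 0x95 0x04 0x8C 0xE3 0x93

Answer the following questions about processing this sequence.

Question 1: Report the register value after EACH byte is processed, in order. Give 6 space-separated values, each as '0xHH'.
0x02 0xEC 0x96 0x46 0x72 0xA9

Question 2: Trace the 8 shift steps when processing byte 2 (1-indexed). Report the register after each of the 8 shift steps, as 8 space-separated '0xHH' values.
Answer: 0x29 0x52 0xA4 0x4F 0x9E 0x3B 0x76 0xEC

Derivation:
After byte 1 (0x1F): reg=0x02
Register before byte 2: 0x02
After XOR with byte 0x95: 0x97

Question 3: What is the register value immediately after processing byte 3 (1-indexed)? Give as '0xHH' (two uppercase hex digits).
After byte 1 (0x1F): reg=0x02
After byte 2 (0x95): reg=0xEC
After byte 3 (0x04): reg=0x96

Answer: 0x96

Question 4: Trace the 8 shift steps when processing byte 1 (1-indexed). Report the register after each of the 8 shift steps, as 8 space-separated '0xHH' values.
Register before byte 1: 0xAA
After XOR with byte 0x1F: 0xB5

Answer: 0x6D 0xDA 0xB3 0x61 0xC2 0x83 0x01 0x02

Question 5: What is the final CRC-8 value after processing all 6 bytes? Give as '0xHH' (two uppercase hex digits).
Answer: 0xA9

Derivation:
After byte 1 (0x1F): reg=0x02
After byte 2 (0x95): reg=0xEC
After byte 3 (0x04): reg=0x96
After byte 4 (0x8C): reg=0x46
After byte 5 (0xE3): reg=0x72
After byte 6 (0x93): reg=0xA9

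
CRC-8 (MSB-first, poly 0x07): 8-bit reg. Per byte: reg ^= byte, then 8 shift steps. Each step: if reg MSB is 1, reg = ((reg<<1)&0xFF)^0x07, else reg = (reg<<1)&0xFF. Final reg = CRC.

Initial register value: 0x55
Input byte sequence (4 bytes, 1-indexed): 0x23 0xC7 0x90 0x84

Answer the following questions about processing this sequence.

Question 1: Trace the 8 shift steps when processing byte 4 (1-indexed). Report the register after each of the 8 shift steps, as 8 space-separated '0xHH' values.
After byte 1 (0x23): reg=0x45
After byte 2 (0xC7): reg=0x87
After byte 3 (0x90): reg=0x65
Register before byte 4: 0x65
After XOR with byte 0x84: 0xE1

Answer: 0xC5 0x8D 0x1D 0x3A 0x74 0xE8 0xD7 0xA9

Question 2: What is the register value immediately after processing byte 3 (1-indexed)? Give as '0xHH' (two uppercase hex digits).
After byte 1 (0x23): reg=0x45
After byte 2 (0xC7): reg=0x87
After byte 3 (0x90): reg=0x65

Answer: 0x65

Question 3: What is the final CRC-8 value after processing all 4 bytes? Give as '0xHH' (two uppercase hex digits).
Answer: 0xA9

Derivation:
After byte 1 (0x23): reg=0x45
After byte 2 (0xC7): reg=0x87
After byte 3 (0x90): reg=0x65
After byte 4 (0x84): reg=0xA9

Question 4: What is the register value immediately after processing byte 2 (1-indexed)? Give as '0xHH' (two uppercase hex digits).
Answer: 0x87

Derivation:
After byte 1 (0x23): reg=0x45
After byte 2 (0xC7): reg=0x87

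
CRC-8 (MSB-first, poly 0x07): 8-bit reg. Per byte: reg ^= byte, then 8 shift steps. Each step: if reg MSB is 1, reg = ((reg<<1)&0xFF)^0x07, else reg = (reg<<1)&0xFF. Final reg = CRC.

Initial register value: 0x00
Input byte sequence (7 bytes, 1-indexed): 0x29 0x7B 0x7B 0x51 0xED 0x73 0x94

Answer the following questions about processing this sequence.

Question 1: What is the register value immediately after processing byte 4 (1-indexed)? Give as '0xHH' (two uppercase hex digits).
Answer: 0x66

Derivation:
After byte 1 (0x29): reg=0xDF
After byte 2 (0x7B): reg=0x75
After byte 3 (0x7B): reg=0x2A
After byte 4 (0x51): reg=0x66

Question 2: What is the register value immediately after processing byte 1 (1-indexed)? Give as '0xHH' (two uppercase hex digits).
After byte 1 (0x29): reg=0xDF

Answer: 0xDF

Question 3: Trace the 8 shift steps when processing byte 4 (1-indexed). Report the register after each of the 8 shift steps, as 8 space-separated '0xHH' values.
Answer: 0xF6 0xEB 0xD1 0xA5 0x4D 0x9A 0x33 0x66

Derivation:
After byte 1 (0x29): reg=0xDF
After byte 2 (0x7B): reg=0x75
After byte 3 (0x7B): reg=0x2A
Register before byte 4: 0x2A
After XOR with byte 0x51: 0x7B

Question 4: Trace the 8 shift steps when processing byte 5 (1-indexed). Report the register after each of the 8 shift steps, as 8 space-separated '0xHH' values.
Answer: 0x11 0x22 0x44 0x88 0x17 0x2E 0x5C 0xB8

Derivation:
After byte 1 (0x29): reg=0xDF
After byte 2 (0x7B): reg=0x75
After byte 3 (0x7B): reg=0x2A
After byte 4 (0x51): reg=0x66
Register before byte 5: 0x66
After XOR with byte 0xED: 0x8B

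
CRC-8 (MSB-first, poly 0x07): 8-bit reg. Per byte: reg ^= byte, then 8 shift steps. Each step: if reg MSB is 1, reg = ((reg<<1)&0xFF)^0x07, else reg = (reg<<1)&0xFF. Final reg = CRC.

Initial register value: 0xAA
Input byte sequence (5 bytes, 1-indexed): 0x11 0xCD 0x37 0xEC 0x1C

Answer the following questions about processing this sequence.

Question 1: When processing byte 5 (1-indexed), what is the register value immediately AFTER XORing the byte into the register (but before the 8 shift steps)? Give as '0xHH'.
Answer: 0x0A

Derivation:
Register before byte 5: 0x16
Byte 5: 0x1C
0x16 XOR 0x1C = 0x0A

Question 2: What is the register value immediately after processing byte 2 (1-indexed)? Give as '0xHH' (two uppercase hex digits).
Answer: 0xB5

Derivation:
After byte 1 (0x11): reg=0x28
After byte 2 (0xCD): reg=0xB5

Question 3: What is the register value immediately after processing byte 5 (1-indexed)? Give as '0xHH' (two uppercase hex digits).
After byte 1 (0x11): reg=0x28
After byte 2 (0xCD): reg=0xB5
After byte 3 (0x37): reg=0x87
After byte 4 (0xEC): reg=0x16
After byte 5 (0x1C): reg=0x36

Answer: 0x36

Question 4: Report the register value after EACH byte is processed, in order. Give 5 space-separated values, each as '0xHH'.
0x28 0xB5 0x87 0x16 0x36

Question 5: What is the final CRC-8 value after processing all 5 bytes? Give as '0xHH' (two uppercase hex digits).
Answer: 0x36

Derivation:
After byte 1 (0x11): reg=0x28
After byte 2 (0xCD): reg=0xB5
After byte 3 (0x37): reg=0x87
After byte 4 (0xEC): reg=0x16
After byte 5 (0x1C): reg=0x36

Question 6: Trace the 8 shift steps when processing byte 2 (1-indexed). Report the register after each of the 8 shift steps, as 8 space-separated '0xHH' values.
Answer: 0xCD 0x9D 0x3D 0x7A 0xF4 0xEF 0xD9 0xB5

Derivation:
After byte 1 (0x11): reg=0x28
Register before byte 2: 0x28
After XOR with byte 0xCD: 0xE5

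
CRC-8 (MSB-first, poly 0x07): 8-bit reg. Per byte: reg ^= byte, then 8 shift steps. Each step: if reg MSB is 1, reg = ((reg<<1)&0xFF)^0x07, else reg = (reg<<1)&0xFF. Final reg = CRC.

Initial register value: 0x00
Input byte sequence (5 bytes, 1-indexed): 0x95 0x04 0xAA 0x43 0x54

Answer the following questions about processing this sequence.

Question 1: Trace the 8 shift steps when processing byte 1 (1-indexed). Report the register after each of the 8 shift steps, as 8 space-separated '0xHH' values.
Register before byte 1: 0x00
After XOR with byte 0x95: 0x95

Answer: 0x2D 0x5A 0xB4 0x6F 0xDE 0xBB 0x71 0xE2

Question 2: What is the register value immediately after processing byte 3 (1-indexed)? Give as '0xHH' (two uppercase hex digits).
After byte 1 (0x95): reg=0xE2
After byte 2 (0x04): reg=0xBC
After byte 3 (0xAA): reg=0x62

Answer: 0x62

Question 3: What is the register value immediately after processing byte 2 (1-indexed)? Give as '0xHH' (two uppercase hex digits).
After byte 1 (0x95): reg=0xE2
After byte 2 (0x04): reg=0xBC

Answer: 0xBC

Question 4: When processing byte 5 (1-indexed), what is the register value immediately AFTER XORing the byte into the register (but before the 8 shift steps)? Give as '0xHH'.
Answer: 0xB3

Derivation:
Register before byte 5: 0xE7
Byte 5: 0x54
0xE7 XOR 0x54 = 0xB3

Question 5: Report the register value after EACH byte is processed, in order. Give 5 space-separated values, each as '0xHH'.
0xE2 0xBC 0x62 0xE7 0x10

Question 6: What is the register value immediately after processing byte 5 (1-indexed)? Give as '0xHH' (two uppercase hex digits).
After byte 1 (0x95): reg=0xE2
After byte 2 (0x04): reg=0xBC
After byte 3 (0xAA): reg=0x62
After byte 4 (0x43): reg=0xE7
After byte 5 (0x54): reg=0x10

Answer: 0x10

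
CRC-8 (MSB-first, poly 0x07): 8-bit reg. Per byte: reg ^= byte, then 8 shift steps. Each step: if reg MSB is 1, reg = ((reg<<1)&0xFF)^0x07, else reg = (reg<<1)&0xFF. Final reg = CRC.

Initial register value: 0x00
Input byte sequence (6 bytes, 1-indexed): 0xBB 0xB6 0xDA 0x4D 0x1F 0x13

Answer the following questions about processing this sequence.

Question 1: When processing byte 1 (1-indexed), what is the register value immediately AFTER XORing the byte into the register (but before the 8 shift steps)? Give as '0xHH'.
Answer: 0xBB

Derivation:
Register before byte 1: 0x00
Byte 1: 0xBB
0x00 XOR 0xBB = 0xBB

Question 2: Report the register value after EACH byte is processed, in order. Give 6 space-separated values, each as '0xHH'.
0x28 0xD3 0x3F 0x59 0xD5 0x5C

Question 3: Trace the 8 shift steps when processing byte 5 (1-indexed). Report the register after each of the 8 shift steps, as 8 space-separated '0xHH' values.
After byte 1 (0xBB): reg=0x28
After byte 2 (0xB6): reg=0xD3
After byte 3 (0xDA): reg=0x3F
After byte 4 (0x4D): reg=0x59
Register before byte 5: 0x59
After XOR with byte 0x1F: 0x46

Answer: 0x8C 0x1F 0x3E 0x7C 0xF8 0xF7 0xE9 0xD5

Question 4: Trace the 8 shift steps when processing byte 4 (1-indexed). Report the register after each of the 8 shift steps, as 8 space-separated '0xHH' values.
Answer: 0xE4 0xCF 0x99 0x35 0x6A 0xD4 0xAF 0x59

Derivation:
After byte 1 (0xBB): reg=0x28
After byte 2 (0xB6): reg=0xD3
After byte 3 (0xDA): reg=0x3F
Register before byte 4: 0x3F
After XOR with byte 0x4D: 0x72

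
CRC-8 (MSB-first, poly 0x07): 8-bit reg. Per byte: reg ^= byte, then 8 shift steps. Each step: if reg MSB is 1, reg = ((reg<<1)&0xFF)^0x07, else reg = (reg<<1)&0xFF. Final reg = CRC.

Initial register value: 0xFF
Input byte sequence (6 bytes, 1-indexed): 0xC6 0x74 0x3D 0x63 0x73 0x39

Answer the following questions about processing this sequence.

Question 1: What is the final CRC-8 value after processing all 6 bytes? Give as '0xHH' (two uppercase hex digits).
Answer: 0xCF

Derivation:
After byte 1 (0xC6): reg=0xAF
After byte 2 (0x74): reg=0x0F
After byte 3 (0x3D): reg=0x9E
After byte 4 (0x63): reg=0xFD
After byte 5 (0x73): reg=0xA3
After byte 6 (0x39): reg=0xCF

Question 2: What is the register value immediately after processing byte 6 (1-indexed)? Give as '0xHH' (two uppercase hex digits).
Answer: 0xCF

Derivation:
After byte 1 (0xC6): reg=0xAF
After byte 2 (0x74): reg=0x0F
After byte 3 (0x3D): reg=0x9E
After byte 4 (0x63): reg=0xFD
After byte 5 (0x73): reg=0xA3
After byte 6 (0x39): reg=0xCF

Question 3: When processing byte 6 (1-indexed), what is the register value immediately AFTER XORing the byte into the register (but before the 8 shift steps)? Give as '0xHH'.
Register before byte 6: 0xA3
Byte 6: 0x39
0xA3 XOR 0x39 = 0x9A

Answer: 0x9A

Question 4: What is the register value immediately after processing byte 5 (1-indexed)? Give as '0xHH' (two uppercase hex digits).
Answer: 0xA3

Derivation:
After byte 1 (0xC6): reg=0xAF
After byte 2 (0x74): reg=0x0F
After byte 3 (0x3D): reg=0x9E
After byte 4 (0x63): reg=0xFD
After byte 5 (0x73): reg=0xA3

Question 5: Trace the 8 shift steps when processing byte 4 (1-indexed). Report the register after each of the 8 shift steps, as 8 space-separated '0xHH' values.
After byte 1 (0xC6): reg=0xAF
After byte 2 (0x74): reg=0x0F
After byte 3 (0x3D): reg=0x9E
Register before byte 4: 0x9E
After XOR with byte 0x63: 0xFD

Answer: 0xFD 0xFD 0xFD 0xFD 0xFD 0xFD 0xFD 0xFD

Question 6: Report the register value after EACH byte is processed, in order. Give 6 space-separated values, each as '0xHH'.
0xAF 0x0F 0x9E 0xFD 0xA3 0xCF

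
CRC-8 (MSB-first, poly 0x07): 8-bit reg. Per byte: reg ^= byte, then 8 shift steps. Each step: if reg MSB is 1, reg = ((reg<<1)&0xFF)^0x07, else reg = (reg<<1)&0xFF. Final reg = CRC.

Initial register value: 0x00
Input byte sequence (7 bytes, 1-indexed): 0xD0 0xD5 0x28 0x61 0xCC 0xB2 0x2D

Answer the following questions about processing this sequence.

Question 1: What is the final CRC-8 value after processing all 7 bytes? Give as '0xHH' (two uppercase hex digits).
Answer: 0x7A

Derivation:
After byte 1 (0xD0): reg=0x3E
After byte 2 (0xD5): reg=0x9F
After byte 3 (0x28): reg=0x0C
After byte 4 (0x61): reg=0x04
After byte 5 (0xCC): reg=0x76
After byte 6 (0xB2): reg=0x52
After byte 7 (0x2D): reg=0x7A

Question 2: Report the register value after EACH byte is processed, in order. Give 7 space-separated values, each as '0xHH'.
0x3E 0x9F 0x0C 0x04 0x76 0x52 0x7A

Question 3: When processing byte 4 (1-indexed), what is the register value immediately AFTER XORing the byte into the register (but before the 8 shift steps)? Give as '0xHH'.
Answer: 0x6D

Derivation:
Register before byte 4: 0x0C
Byte 4: 0x61
0x0C XOR 0x61 = 0x6D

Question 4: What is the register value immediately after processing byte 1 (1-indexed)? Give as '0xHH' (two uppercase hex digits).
After byte 1 (0xD0): reg=0x3E

Answer: 0x3E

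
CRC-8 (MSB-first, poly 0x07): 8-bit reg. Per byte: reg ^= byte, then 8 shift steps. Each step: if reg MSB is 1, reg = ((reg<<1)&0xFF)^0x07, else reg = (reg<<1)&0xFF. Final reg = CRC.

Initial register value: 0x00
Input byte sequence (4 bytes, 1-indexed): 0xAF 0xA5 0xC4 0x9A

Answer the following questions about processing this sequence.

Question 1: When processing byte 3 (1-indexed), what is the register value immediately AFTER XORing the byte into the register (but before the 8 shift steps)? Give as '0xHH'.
Answer: 0x6D

Derivation:
Register before byte 3: 0xA9
Byte 3: 0xC4
0xA9 XOR 0xC4 = 0x6D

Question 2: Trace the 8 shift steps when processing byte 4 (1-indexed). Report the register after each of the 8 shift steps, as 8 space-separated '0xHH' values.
Answer: 0x3B 0x76 0xEC 0xDF 0xB9 0x75 0xEA 0xD3

Derivation:
After byte 1 (0xAF): reg=0x44
After byte 2 (0xA5): reg=0xA9
After byte 3 (0xC4): reg=0x04
Register before byte 4: 0x04
After XOR with byte 0x9A: 0x9E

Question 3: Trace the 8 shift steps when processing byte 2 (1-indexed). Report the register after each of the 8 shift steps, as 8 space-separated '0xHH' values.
Answer: 0xC5 0x8D 0x1D 0x3A 0x74 0xE8 0xD7 0xA9

Derivation:
After byte 1 (0xAF): reg=0x44
Register before byte 2: 0x44
After XOR with byte 0xA5: 0xE1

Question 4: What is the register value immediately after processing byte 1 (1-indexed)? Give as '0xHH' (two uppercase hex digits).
Answer: 0x44

Derivation:
After byte 1 (0xAF): reg=0x44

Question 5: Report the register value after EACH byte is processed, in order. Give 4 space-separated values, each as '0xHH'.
0x44 0xA9 0x04 0xD3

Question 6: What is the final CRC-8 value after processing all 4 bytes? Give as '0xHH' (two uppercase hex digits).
After byte 1 (0xAF): reg=0x44
After byte 2 (0xA5): reg=0xA9
After byte 3 (0xC4): reg=0x04
After byte 4 (0x9A): reg=0xD3

Answer: 0xD3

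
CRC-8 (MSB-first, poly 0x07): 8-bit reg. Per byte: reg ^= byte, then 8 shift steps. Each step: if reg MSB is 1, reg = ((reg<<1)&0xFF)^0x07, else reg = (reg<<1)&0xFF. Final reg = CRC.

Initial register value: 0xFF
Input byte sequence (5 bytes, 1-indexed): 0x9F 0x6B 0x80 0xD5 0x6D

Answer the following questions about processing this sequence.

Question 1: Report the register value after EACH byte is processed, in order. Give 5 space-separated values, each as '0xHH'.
0x27 0xE3 0x2E 0xEF 0x87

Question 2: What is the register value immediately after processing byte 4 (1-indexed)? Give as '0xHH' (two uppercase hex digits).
After byte 1 (0x9F): reg=0x27
After byte 2 (0x6B): reg=0xE3
After byte 3 (0x80): reg=0x2E
After byte 4 (0xD5): reg=0xEF

Answer: 0xEF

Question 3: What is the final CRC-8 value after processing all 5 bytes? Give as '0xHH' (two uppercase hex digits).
Answer: 0x87

Derivation:
After byte 1 (0x9F): reg=0x27
After byte 2 (0x6B): reg=0xE3
After byte 3 (0x80): reg=0x2E
After byte 4 (0xD5): reg=0xEF
After byte 5 (0x6D): reg=0x87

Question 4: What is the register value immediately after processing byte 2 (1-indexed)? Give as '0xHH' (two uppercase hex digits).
After byte 1 (0x9F): reg=0x27
After byte 2 (0x6B): reg=0xE3

Answer: 0xE3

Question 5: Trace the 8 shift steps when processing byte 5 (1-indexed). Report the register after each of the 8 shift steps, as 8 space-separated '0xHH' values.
After byte 1 (0x9F): reg=0x27
After byte 2 (0x6B): reg=0xE3
After byte 3 (0x80): reg=0x2E
After byte 4 (0xD5): reg=0xEF
Register before byte 5: 0xEF
After XOR with byte 0x6D: 0x82

Answer: 0x03 0x06 0x0C 0x18 0x30 0x60 0xC0 0x87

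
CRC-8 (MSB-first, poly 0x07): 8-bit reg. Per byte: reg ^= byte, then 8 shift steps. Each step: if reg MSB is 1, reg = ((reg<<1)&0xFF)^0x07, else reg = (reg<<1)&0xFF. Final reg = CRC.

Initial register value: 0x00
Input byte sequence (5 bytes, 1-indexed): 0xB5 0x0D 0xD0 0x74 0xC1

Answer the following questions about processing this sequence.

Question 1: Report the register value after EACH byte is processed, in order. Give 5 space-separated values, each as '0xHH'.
0x02 0x2D 0xFD 0xB6 0x42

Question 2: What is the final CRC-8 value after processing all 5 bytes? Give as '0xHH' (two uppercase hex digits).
After byte 1 (0xB5): reg=0x02
After byte 2 (0x0D): reg=0x2D
After byte 3 (0xD0): reg=0xFD
After byte 4 (0x74): reg=0xB6
After byte 5 (0xC1): reg=0x42

Answer: 0x42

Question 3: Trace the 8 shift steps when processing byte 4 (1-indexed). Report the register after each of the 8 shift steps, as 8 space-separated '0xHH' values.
After byte 1 (0xB5): reg=0x02
After byte 2 (0x0D): reg=0x2D
After byte 3 (0xD0): reg=0xFD
Register before byte 4: 0xFD
After XOR with byte 0x74: 0x89

Answer: 0x15 0x2A 0x54 0xA8 0x57 0xAE 0x5B 0xB6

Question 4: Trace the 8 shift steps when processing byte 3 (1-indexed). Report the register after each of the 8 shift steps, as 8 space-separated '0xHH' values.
Answer: 0xFD 0xFD 0xFD 0xFD 0xFD 0xFD 0xFD 0xFD

Derivation:
After byte 1 (0xB5): reg=0x02
After byte 2 (0x0D): reg=0x2D
Register before byte 3: 0x2D
After XOR with byte 0xD0: 0xFD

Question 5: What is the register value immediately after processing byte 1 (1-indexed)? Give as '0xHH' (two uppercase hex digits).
Answer: 0x02

Derivation:
After byte 1 (0xB5): reg=0x02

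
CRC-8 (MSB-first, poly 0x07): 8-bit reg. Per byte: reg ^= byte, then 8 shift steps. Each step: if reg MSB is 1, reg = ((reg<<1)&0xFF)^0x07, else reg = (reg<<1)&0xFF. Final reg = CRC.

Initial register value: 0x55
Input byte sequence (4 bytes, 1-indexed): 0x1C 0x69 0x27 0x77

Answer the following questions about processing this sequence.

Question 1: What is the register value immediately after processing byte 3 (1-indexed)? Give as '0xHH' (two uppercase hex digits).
Answer: 0x01

Derivation:
After byte 1 (0x1C): reg=0xF8
After byte 2 (0x69): reg=0xFE
After byte 3 (0x27): reg=0x01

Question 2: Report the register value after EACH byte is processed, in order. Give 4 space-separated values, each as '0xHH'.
0xF8 0xFE 0x01 0x45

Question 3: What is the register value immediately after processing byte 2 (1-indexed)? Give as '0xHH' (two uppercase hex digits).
Answer: 0xFE

Derivation:
After byte 1 (0x1C): reg=0xF8
After byte 2 (0x69): reg=0xFE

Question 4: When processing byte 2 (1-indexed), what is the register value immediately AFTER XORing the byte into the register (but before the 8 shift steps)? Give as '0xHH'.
Answer: 0x91

Derivation:
Register before byte 2: 0xF8
Byte 2: 0x69
0xF8 XOR 0x69 = 0x91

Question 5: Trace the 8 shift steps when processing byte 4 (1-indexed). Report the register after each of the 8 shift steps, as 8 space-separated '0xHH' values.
After byte 1 (0x1C): reg=0xF8
After byte 2 (0x69): reg=0xFE
After byte 3 (0x27): reg=0x01
Register before byte 4: 0x01
After XOR with byte 0x77: 0x76

Answer: 0xEC 0xDF 0xB9 0x75 0xEA 0xD3 0xA1 0x45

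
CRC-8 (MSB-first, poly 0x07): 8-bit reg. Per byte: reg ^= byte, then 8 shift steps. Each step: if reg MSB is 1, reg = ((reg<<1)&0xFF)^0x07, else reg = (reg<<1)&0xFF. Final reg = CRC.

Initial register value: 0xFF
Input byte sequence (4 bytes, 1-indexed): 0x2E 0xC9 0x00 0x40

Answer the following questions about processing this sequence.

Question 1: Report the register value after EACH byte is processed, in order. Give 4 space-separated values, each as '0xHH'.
0x39 0xDE 0x14 0xAB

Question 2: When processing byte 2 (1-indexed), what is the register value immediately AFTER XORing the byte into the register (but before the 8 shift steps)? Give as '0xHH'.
Answer: 0xF0

Derivation:
Register before byte 2: 0x39
Byte 2: 0xC9
0x39 XOR 0xC9 = 0xF0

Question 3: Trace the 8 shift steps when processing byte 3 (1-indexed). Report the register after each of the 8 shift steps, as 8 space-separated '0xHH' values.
Answer: 0xBB 0x71 0xE2 0xC3 0x81 0x05 0x0A 0x14

Derivation:
After byte 1 (0x2E): reg=0x39
After byte 2 (0xC9): reg=0xDE
Register before byte 3: 0xDE
After XOR with byte 0x00: 0xDE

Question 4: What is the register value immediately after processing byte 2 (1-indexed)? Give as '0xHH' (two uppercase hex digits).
After byte 1 (0x2E): reg=0x39
After byte 2 (0xC9): reg=0xDE

Answer: 0xDE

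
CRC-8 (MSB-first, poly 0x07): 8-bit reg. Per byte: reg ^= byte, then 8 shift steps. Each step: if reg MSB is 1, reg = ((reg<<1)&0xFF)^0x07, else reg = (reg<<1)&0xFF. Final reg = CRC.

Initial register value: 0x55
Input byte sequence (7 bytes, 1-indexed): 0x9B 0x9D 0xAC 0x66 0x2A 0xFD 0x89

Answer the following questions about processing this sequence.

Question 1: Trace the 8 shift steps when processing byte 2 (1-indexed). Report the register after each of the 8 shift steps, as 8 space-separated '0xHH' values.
Answer: 0xF5 0xED 0xDD 0xBD 0x7D 0xFA 0xF3 0xE1

Derivation:
After byte 1 (0x9B): reg=0x64
Register before byte 2: 0x64
After XOR with byte 0x9D: 0xF9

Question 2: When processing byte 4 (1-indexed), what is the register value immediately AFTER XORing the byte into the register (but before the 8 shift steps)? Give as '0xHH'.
Register before byte 4: 0xE4
Byte 4: 0x66
0xE4 XOR 0x66 = 0x82

Answer: 0x82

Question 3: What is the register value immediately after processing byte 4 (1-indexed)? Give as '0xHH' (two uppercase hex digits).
Answer: 0x87

Derivation:
After byte 1 (0x9B): reg=0x64
After byte 2 (0x9D): reg=0xE1
After byte 3 (0xAC): reg=0xE4
After byte 4 (0x66): reg=0x87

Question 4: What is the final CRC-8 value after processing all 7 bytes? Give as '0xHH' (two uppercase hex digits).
Answer: 0x92

Derivation:
After byte 1 (0x9B): reg=0x64
After byte 2 (0x9D): reg=0xE1
After byte 3 (0xAC): reg=0xE4
After byte 4 (0x66): reg=0x87
After byte 5 (0x2A): reg=0x4A
After byte 6 (0xFD): reg=0x0C
After byte 7 (0x89): reg=0x92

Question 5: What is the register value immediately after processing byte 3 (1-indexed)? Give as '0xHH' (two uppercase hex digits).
After byte 1 (0x9B): reg=0x64
After byte 2 (0x9D): reg=0xE1
After byte 3 (0xAC): reg=0xE4

Answer: 0xE4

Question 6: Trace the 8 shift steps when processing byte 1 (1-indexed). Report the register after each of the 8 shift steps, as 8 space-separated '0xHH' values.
Register before byte 1: 0x55
After XOR with byte 0x9B: 0xCE

Answer: 0x9B 0x31 0x62 0xC4 0x8F 0x19 0x32 0x64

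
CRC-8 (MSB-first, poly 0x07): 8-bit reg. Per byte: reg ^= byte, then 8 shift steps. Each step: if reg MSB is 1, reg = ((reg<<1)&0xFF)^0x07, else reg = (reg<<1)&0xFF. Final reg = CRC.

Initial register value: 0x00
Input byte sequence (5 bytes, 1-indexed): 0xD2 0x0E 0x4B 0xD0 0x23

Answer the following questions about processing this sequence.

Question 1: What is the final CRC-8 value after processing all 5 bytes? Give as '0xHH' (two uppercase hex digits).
Answer: 0x54

Derivation:
After byte 1 (0xD2): reg=0x30
After byte 2 (0x0E): reg=0xBA
After byte 3 (0x4B): reg=0xD9
After byte 4 (0xD0): reg=0x3F
After byte 5 (0x23): reg=0x54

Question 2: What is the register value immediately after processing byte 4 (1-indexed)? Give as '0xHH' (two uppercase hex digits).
After byte 1 (0xD2): reg=0x30
After byte 2 (0x0E): reg=0xBA
After byte 3 (0x4B): reg=0xD9
After byte 4 (0xD0): reg=0x3F

Answer: 0x3F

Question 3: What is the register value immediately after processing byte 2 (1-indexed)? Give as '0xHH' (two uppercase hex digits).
After byte 1 (0xD2): reg=0x30
After byte 2 (0x0E): reg=0xBA

Answer: 0xBA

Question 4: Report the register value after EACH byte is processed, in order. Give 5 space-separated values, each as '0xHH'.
0x30 0xBA 0xD9 0x3F 0x54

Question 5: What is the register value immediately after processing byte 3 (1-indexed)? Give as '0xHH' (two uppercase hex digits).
Answer: 0xD9

Derivation:
After byte 1 (0xD2): reg=0x30
After byte 2 (0x0E): reg=0xBA
After byte 3 (0x4B): reg=0xD9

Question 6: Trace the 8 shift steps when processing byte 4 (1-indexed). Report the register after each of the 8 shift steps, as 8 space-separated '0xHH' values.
After byte 1 (0xD2): reg=0x30
After byte 2 (0x0E): reg=0xBA
After byte 3 (0x4B): reg=0xD9
Register before byte 4: 0xD9
After XOR with byte 0xD0: 0x09

Answer: 0x12 0x24 0x48 0x90 0x27 0x4E 0x9C 0x3F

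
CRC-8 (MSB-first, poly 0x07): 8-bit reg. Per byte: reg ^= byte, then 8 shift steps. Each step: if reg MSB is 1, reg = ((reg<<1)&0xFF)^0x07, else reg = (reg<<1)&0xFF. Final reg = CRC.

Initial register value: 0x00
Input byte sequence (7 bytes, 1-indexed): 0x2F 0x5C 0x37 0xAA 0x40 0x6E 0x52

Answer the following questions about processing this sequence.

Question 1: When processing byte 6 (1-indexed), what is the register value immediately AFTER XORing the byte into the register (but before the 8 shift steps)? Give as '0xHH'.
Register before byte 6: 0xEA
Byte 6: 0x6E
0xEA XOR 0x6E = 0x84

Answer: 0x84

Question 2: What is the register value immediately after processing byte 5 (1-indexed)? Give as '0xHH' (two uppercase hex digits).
Answer: 0xEA

Derivation:
After byte 1 (0x2F): reg=0xCD
After byte 2 (0x5C): reg=0xFE
After byte 3 (0x37): reg=0x71
After byte 4 (0xAA): reg=0x0F
After byte 5 (0x40): reg=0xEA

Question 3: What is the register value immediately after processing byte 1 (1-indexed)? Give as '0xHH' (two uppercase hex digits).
After byte 1 (0x2F): reg=0xCD

Answer: 0xCD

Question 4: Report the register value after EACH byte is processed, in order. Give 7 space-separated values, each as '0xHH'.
0xCD 0xFE 0x71 0x0F 0xEA 0x95 0x5B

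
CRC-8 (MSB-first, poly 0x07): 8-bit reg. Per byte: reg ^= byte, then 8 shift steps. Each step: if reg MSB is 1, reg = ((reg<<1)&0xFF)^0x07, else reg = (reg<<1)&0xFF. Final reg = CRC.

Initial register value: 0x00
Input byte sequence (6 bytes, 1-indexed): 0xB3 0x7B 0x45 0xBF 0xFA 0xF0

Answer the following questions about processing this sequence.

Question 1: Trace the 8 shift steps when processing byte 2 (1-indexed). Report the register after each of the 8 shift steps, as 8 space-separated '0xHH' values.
After byte 1 (0xB3): reg=0x10
Register before byte 2: 0x10
After XOR with byte 0x7B: 0x6B

Answer: 0xD6 0xAB 0x51 0xA2 0x43 0x86 0x0B 0x16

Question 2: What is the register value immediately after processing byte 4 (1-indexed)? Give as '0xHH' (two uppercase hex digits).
After byte 1 (0xB3): reg=0x10
After byte 2 (0x7B): reg=0x16
After byte 3 (0x45): reg=0xBE
After byte 4 (0xBF): reg=0x07

Answer: 0x07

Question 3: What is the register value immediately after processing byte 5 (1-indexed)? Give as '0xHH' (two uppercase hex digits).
Answer: 0xFD

Derivation:
After byte 1 (0xB3): reg=0x10
After byte 2 (0x7B): reg=0x16
After byte 3 (0x45): reg=0xBE
After byte 4 (0xBF): reg=0x07
After byte 5 (0xFA): reg=0xFD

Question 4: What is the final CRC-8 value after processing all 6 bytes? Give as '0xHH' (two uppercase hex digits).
After byte 1 (0xB3): reg=0x10
After byte 2 (0x7B): reg=0x16
After byte 3 (0x45): reg=0xBE
After byte 4 (0xBF): reg=0x07
After byte 5 (0xFA): reg=0xFD
After byte 6 (0xF0): reg=0x23

Answer: 0x23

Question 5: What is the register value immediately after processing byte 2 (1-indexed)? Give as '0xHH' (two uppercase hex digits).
Answer: 0x16

Derivation:
After byte 1 (0xB3): reg=0x10
After byte 2 (0x7B): reg=0x16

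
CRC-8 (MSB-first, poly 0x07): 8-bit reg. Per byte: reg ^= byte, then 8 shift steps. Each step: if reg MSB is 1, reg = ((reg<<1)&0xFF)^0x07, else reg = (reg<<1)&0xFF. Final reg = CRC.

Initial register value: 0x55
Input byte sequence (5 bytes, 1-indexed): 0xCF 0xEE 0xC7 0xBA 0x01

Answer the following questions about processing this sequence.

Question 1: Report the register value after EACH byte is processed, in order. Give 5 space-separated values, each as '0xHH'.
0xCF 0xE7 0xE0 0x81 0x89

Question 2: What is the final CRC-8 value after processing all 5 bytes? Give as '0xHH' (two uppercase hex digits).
Answer: 0x89

Derivation:
After byte 1 (0xCF): reg=0xCF
After byte 2 (0xEE): reg=0xE7
After byte 3 (0xC7): reg=0xE0
After byte 4 (0xBA): reg=0x81
After byte 5 (0x01): reg=0x89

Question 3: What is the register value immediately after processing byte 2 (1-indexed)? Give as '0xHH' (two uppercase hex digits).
After byte 1 (0xCF): reg=0xCF
After byte 2 (0xEE): reg=0xE7

Answer: 0xE7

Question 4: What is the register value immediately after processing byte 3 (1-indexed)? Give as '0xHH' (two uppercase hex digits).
After byte 1 (0xCF): reg=0xCF
After byte 2 (0xEE): reg=0xE7
After byte 3 (0xC7): reg=0xE0

Answer: 0xE0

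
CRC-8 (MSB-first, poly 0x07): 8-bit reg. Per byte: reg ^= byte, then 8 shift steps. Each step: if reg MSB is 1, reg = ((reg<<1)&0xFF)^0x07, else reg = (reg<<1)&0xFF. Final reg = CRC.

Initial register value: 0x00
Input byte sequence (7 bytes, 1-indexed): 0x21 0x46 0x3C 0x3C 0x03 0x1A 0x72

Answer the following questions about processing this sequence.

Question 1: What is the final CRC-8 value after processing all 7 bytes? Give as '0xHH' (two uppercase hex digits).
After byte 1 (0x21): reg=0xE7
After byte 2 (0x46): reg=0x6E
After byte 3 (0x3C): reg=0xB9
After byte 4 (0x3C): reg=0x92
After byte 5 (0x03): reg=0xFE
After byte 6 (0x1A): reg=0xB2
After byte 7 (0x72): reg=0x4E

Answer: 0x4E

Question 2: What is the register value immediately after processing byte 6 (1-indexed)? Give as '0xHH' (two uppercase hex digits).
Answer: 0xB2

Derivation:
After byte 1 (0x21): reg=0xE7
After byte 2 (0x46): reg=0x6E
After byte 3 (0x3C): reg=0xB9
After byte 4 (0x3C): reg=0x92
After byte 5 (0x03): reg=0xFE
After byte 6 (0x1A): reg=0xB2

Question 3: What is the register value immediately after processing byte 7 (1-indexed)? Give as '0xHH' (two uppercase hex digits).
Answer: 0x4E

Derivation:
After byte 1 (0x21): reg=0xE7
After byte 2 (0x46): reg=0x6E
After byte 3 (0x3C): reg=0xB9
After byte 4 (0x3C): reg=0x92
After byte 5 (0x03): reg=0xFE
After byte 6 (0x1A): reg=0xB2
After byte 7 (0x72): reg=0x4E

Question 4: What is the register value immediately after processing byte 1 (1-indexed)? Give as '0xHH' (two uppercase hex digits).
Answer: 0xE7

Derivation:
After byte 1 (0x21): reg=0xE7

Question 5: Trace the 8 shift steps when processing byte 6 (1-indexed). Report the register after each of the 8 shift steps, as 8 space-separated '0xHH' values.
After byte 1 (0x21): reg=0xE7
After byte 2 (0x46): reg=0x6E
After byte 3 (0x3C): reg=0xB9
After byte 4 (0x3C): reg=0x92
After byte 5 (0x03): reg=0xFE
Register before byte 6: 0xFE
After XOR with byte 0x1A: 0xE4

Answer: 0xCF 0x99 0x35 0x6A 0xD4 0xAF 0x59 0xB2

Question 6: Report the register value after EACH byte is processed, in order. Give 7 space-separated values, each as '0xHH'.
0xE7 0x6E 0xB9 0x92 0xFE 0xB2 0x4E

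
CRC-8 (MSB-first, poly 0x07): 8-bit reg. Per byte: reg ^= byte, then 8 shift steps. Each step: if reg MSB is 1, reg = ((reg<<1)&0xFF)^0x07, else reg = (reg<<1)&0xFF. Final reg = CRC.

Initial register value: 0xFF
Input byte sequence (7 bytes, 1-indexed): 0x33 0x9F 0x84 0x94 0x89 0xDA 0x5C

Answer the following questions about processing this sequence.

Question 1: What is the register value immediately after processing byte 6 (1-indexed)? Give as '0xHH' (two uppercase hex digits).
Answer: 0x8C

Derivation:
After byte 1 (0x33): reg=0x6A
After byte 2 (0x9F): reg=0xC5
After byte 3 (0x84): reg=0xC0
After byte 4 (0x94): reg=0xAB
After byte 5 (0x89): reg=0xEE
After byte 6 (0xDA): reg=0x8C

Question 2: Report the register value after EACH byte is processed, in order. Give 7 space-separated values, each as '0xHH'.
0x6A 0xC5 0xC0 0xAB 0xEE 0x8C 0x3E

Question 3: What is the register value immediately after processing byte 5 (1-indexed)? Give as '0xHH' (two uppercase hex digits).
After byte 1 (0x33): reg=0x6A
After byte 2 (0x9F): reg=0xC5
After byte 3 (0x84): reg=0xC0
After byte 4 (0x94): reg=0xAB
After byte 5 (0x89): reg=0xEE

Answer: 0xEE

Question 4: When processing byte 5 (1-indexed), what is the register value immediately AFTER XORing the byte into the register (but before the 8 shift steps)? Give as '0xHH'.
Register before byte 5: 0xAB
Byte 5: 0x89
0xAB XOR 0x89 = 0x22

Answer: 0x22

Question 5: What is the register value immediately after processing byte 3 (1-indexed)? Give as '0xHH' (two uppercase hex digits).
Answer: 0xC0

Derivation:
After byte 1 (0x33): reg=0x6A
After byte 2 (0x9F): reg=0xC5
After byte 3 (0x84): reg=0xC0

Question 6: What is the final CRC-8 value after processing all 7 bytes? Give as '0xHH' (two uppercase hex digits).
After byte 1 (0x33): reg=0x6A
After byte 2 (0x9F): reg=0xC5
After byte 3 (0x84): reg=0xC0
After byte 4 (0x94): reg=0xAB
After byte 5 (0x89): reg=0xEE
After byte 6 (0xDA): reg=0x8C
After byte 7 (0x5C): reg=0x3E

Answer: 0x3E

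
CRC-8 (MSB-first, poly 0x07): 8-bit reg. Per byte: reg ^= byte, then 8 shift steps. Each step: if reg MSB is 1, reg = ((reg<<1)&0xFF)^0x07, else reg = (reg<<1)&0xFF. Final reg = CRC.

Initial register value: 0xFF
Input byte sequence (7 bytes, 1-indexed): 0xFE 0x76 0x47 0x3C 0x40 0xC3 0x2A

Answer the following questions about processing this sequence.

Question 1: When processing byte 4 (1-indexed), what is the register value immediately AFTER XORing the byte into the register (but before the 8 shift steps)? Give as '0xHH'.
Register before byte 4: 0x65
Byte 4: 0x3C
0x65 XOR 0x3C = 0x59

Answer: 0x59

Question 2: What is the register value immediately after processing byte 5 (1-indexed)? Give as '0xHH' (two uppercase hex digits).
After byte 1 (0xFE): reg=0x07
After byte 2 (0x76): reg=0x50
After byte 3 (0x47): reg=0x65
After byte 4 (0x3C): reg=0x88
After byte 5 (0x40): reg=0x76

Answer: 0x76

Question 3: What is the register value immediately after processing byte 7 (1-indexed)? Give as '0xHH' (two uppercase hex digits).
After byte 1 (0xFE): reg=0x07
After byte 2 (0x76): reg=0x50
After byte 3 (0x47): reg=0x65
After byte 4 (0x3C): reg=0x88
After byte 5 (0x40): reg=0x76
After byte 6 (0xC3): reg=0x02
After byte 7 (0x2A): reg=0xD8

Answer: 0xD8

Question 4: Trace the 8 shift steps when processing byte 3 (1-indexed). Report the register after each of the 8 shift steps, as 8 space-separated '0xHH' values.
Answer: 0x2E 0x5C 0xB8 0x77 0xEE 0xDB 0xB1 0x65

Derivation:
After byte 1 (0xFE): reg=0x07
After byte 2 (0x76): reg=0x50
Register before byte 3: 0x50
After XOR with byte 0x47: 0x17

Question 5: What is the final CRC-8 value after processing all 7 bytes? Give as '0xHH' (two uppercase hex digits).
After byte 1 (0xFE): reg=0x07
After byte 2 (0x76): reg=0x50
After byte 3 (0x47): reg=0x65
After byte 4 (0x3C): reg=0x88
After byte 5 (0x40): reg=0x76
After byte 6 (0xC3): reg=0x02
After byte 7 (0x2A): reg=0xD8

Answer: 0xD8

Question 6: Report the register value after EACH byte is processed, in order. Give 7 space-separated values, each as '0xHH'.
0x07 0x50 0x65 0x88 0x76 0x02 0xD8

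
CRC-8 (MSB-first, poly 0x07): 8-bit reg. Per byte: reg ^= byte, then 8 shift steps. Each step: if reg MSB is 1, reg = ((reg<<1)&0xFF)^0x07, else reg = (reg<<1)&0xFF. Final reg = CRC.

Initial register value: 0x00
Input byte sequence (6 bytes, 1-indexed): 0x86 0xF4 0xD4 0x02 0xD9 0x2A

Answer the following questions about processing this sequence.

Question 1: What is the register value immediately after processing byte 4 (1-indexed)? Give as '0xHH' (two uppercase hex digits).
Answer: 0x62

Derivation:
After byte 1 (0x86): reg=0x9B
After byte 2 (0xF4): reg=0x0A
After byte 3 (0xD4): reg=0x14
After byte 4 (0x02): reg=0x62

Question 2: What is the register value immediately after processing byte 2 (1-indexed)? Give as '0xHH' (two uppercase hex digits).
Answer: 0x0A

Derivation:
After byte 1 (0x86): reg=0x9B
After byte 2 (0xF4): reg=0x0A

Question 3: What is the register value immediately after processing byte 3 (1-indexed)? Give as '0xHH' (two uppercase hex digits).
Answer: 0x14

Derivation:
After byte 1 (0x86): reg=0x9B
After byte 2 (0xF4): reg=0x0A
After byte 3 (0xD4): reg=0x14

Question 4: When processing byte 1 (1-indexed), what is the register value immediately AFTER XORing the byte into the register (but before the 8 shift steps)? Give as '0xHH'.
Register before byte 1: 0x00
Byte 1: 0x86
0x00 XOR 0x86 = 0x86

Answer: 0x86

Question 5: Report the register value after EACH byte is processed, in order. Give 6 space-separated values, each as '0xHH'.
0x9B 0x0A 0x14 0x62 0x28 0x0E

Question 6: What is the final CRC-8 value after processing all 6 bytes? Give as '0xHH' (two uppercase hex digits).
Answer: 0x0E

Derivation:
After byte 1 (0x86): reg=0x9B
After byte 2 (0xF4): reg=0x0A
After byte 3 (0xD4): reg=0x14
After byte 4 (0x02): reg=0x62
After byte 5 (0xD9): reg=0x28
After byte 6 (0x2A): reg=0x0E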